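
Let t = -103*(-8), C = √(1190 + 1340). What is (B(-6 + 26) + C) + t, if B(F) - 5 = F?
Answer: 849 + √2530 ≈ 899.30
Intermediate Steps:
C = √2530 ≈ 50.299
t = 824
B(F) = 5 + F
(B(-6 + 26) + C) + t = ((5 + (-6 + 26)) + √2530) + 824 = ((5 + 20) + √2530) + 824 = (25 + √2530) + 824 = 849 + √2530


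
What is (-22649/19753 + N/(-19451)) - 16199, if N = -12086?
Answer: -6224110363938/384215603 ≈ -16200.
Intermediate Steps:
(-22649/19753 + N/(-19451)) - 16199 = (-22649/19753 - 12086/(-19451)) - 16199 = (-22649*1/19753 - 12086*(-1/19451)) - 16199 = (-22649/19753 + 12086/19451) - 16199 = -201810941/384215603 - 16199 = -6224110363938/384215603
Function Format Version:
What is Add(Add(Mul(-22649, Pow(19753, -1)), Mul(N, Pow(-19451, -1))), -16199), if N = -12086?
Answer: Rational(-6224110363938, 384215603) ≈ -16200.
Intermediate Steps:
Add(Add(Mul(-22649, Pow(19753, -1)), Mul(N, Pow(-19451, -1))), -16199) = Add(Add(Mul(-22649, Pow(19753, -1)), Mul(-12086, Pow(-19451, -1))), -16199) = Add(Add(Mul(-22649, Rational(1, 19753)), Mul(-12086, Rational(-1, 19451))), -16199) = Add(Add(Rational(-22649, 19753), Rational(12086, 19451)), -16199) = Add(Rational(-201810941, 384215603), -16199) = Rational(-6224110363938, 384215603)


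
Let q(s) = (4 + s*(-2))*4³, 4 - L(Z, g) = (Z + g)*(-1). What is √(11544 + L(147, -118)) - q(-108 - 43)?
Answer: -19584 + √11577 ≈ -19476.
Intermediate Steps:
L(Z, g) = 4 + Z + g (L(Z, g) = 4 - (Z + g)*(-1) = 4 - (-Z - g) = 4 + (Z + g) = 4 + Z + g)
q(s) = 256 - 128*s (q(s) = (4 - 2*s)*64 = 256 - 128*s)
√(11544 + L(147, -118)) - q(-108 - 43) = √(11544 + (4 + 147 - 118)) - (256 - 128*(-108 - 43)) = √(11544 + 33) - (256 - 128*(-151)) = √11577 - (256 + 19328) = √11577 - 1*19584 = √11577 - 19584 = -19584 + √11577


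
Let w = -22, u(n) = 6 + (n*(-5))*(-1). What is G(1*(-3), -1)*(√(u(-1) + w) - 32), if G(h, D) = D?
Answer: 32 - I*√21 ≈ 32.0 - 4.5826*I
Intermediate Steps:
u(n) = 6 + 5*n (u(n) = 6 - 5*n*(-1) = 6 + 5*n)
G(1*(-3), -1)*(√(u(-1) + w) - 32) = -(√((6 + 5*(-1)) - 22) - 32) = -(√((6 - 5) - 22) - 32) = -(√(1 - 22) - 32) = -(√(-21) - 32) = -(I*√21 - 32) = -(-32 + I*√21) = 32 - I*√21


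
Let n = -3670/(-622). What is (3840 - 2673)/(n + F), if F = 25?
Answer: 362937/9610 ≈ 37.767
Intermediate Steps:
n = 1835/311 (n = -3670*(-1/622) = 1835/311 ≈ 5.9003)
(3840 - 2673)/(n + F) = (3840 - 2673)/(1835/311 + 25) = 1167/(9610/311) = 1167*(311/9610) = 362937/9610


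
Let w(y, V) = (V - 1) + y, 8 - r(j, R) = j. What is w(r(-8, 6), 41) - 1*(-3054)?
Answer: 3110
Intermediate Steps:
r(j, R) = 8 - j
w(y, V) = -1 + V + y (w(y, V) = (-1 + V) + y = -1 + V + y)
w(r(-8, 6), 41) - 1*(-3054) = (-1 + 41 + (8 - 1*(-8))) - 1*(-3054) = (-1 + 41 + (8 + 8)) + 3054 = (-1 + 41 + 16) + 3054 = 56 + 3054 = 3110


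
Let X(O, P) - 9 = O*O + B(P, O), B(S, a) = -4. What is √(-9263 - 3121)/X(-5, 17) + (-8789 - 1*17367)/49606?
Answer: -13078/24803 + 2*I*√86/5 ≈ -0.52728 + 3.7094*I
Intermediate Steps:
X(O, P) = 5 + O² (X(O, P) = 9 + (O*O - 4) = 9 + (O² - 4) = 9 + (-4 + O²) = 5 + O²)
√(-9263 - 3121)/X(-5, 17) + (-8789 - 1*17367)/49606 = √(-9263 - 3121)/(5 + (-5)²) + (-8789 - 1*17367)/49606 = √(-12384)/(5 + 25) + (-8789 - 17367)*(1/49606) = (12*I*√86)/30 - 26156*1/49606 = (12*I*√86)*(1/30) - 13078/24803 = 2*I*√86/5 - 13078/24803 = -13078/24803 + 2*I*√86/5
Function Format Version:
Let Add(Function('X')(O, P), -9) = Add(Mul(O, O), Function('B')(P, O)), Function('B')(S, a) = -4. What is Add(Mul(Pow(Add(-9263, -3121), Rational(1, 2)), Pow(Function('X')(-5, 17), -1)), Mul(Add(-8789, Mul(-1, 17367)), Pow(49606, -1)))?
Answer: Add(Rational(-13078, 24803), Mul(Rational(2, 5), I, Pow(86, Rational(1, 2)))) ≈ Add(-0.52728, Mul(3.7094, I))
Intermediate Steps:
Function('X')(O, P) = Add(5, Pow(O, 2)) (Function('X')(O, P) = Add(9, Add(Mul(O, O), -4)) = Add(9, Add(Pow(O, 2), -4)) = Add(9, Add(-4, Pow(O, 2))) = Add(5, Pow(O, 2)))
Add(Mul(Pow(Add(-9263, -3121), Rational(1, 2)), Pow(Function('X')(-5, 17), -1)), Mul(Add(-8789, Mul(-1, 17367)), Pow(49606, -1))) = Add(Mul(Pow(Add(-9263, -3121), Rational(1, 2)), Pow(Add(5, Pow(-5, 2)), -1)), Mul(Add(-8789, Mul(-1, 17367)), Pow(49606, -1))) = Add(Mul(Pow(-12384, Rational(1, 2)), Pow(Add(5, 25), -1)), Mul(Add(-8789, -17367), Rational(1, 49606))) = Add(Mul(Mul(12, I, Pow(86, Rational(1, 2))), Pow(30, -1)), Mul(-26156, Rational(1, 49606))) = Add(Mul(Mul(12, I, Pow(86, Rational(1, 2))), Rational(1, 30)), Rational(-13078, 24803)) = Add(Mul(Rational(2, 5), I, Pow(86, Rational(1, 2))), Rational(-13078, 24803)) = Add(Rational(-13078, 24803), Mul(Rational(2, 5), I, Pow(86, Rational(1, 2))))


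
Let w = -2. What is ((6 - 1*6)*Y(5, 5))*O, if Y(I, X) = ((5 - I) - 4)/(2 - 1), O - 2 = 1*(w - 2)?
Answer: 0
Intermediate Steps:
O = -2 (O = 2 + 1*(-2 - 2) = 2 + 1*(-4) = 2 - 4 = -2)
Y(I, X) = 1 - I (Y(I, X) = (1 - I)/1 = (1 - I)*1 = 1 - I)
((6 - 1*6)*Y(5, 5))*O = ((6 - 1*6)*(1 - 1*5))*(-2) = ((6 - 6)*(1 - 5))*(-2) = (0*(-4))*(-2) = 0*(-2) = 0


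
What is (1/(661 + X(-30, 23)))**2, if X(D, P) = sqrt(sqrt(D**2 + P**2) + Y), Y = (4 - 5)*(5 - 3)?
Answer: (661 + sqrt(-2 + sqrt(1429)))**(-2) ≈ 2.2479e-6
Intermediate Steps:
Y = -2 (Y = -1*2 = -2)
X(D, P) = sqrt(-2 + sqrt(D**2 + P**2)) (X(D, P) = sqrt(sqrt(D**2 + P**2) - 2) = sqrt(-2 + sqrt(D**2 + P**2)))
(1/(661 + X(-30, 23)))**2 = (1/(661 + sqrt(-2 + sqrt((-30)**2 + 23**2))))**2 = (1/(661 + sqrt(-2 + sqrt(900 + 529))))**2 = (1/(661 + sqrt(-2 + sqrt(1429))))**2 = (661 + sqrt(-2 + sqrt(1429)))**(-2)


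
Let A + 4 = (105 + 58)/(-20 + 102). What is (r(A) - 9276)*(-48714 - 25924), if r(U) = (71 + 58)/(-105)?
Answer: 24235182514/35 ≈ 6.9243e+8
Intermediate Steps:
A = -165/82 (A = -4 + (105 + 58)/(-20 + 102) = -4 + 163/82 = -165/82 ≈ -2.0122)
r(U) = -43/35 (r(U) = 129*(-1/105) = -43/35)
(r(A) - 9276)*(-48714 - 25924) = (-43/35 - 9276)*(-48714 - 25924) = -324703/35*(-74638) = 24235182514/35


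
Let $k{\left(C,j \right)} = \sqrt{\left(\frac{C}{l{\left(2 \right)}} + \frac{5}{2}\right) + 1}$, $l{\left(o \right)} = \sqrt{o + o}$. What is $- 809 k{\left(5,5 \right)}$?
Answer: $- 809 \sqrt{6} \approx -1981.6$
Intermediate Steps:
$l{\left(o \right)} = \sqrt{2} \sqrt{o}$ ($l{\left(o \right)} = \sqrt{2 o} = \sqrt{2} \sqrt{o}$)
$k{\left(C,j \right)} = \sqrt{\frac{7}{2} + \frac{C}{2}}$ ($k{\left(C,j \right)} = \sqrt{\left(\frac{C}{\sqrt{2} \sqrt{2}} + \frac{5}{2}\right) + 1} = \sqrt{\left(\frac{C}{2} + 5 \cdot \frac{1}{2}\right) + 1} = \sqrt{\left(C \frac{1}{2} + \frac{5}{2}\right) + 1} = \sqrt{\left(\frac{C}{2} + \frac{5}{2}\right) + 1} = \sqrt{\left(\frac{5}{2} + \frac{C}{2}\right) + 1} = \sqrt{\frac{7}{2} + \frac{C}{2}}$)
$- 809 k{\left(5,5 \right)} = - 809 \frac{\sqrt{14 + 2 \cdot 5}}{2} = - 809 \frac{\sqrt{14 + 10}}{2} = - 809 \frac{\sqrt{24}}{2} = - 809 \frac{2 \sqrt{6}}{2} = - 809 \sqrt{6}$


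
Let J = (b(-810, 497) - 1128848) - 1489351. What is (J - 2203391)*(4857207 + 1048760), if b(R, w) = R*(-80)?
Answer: -28093444765930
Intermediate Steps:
b(R, w) = -80*R
J = -2553399 (J = (-80*(-810) - 1128848) - 1489351 = (64800 - 1128848) - 1489351 = -1064048 - 1489351 = -2553399)
(J - 2203391)*(4857207 + 1048760) = (-2553399 - 2203391)*(4857207 + 1048760) = -4756790*5905967 = -28093444765930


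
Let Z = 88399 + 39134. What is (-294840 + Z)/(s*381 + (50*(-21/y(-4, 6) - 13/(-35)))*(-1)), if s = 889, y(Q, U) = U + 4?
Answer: -1171149/2371568 ≈ -0.49383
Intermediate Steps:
y(Q, U) = 4 + U
Z = 127533
(-294840 + Z)/(s*381 + (50*(-21/y(-4, 6) - 13/(-35)))*(-1)) = (-294840 + 127533)/(889*381 + (50*(-21/(4 + 6) - 13/(-35)))*(-1)) = -167307/(338709 + (50*(-21/10 - 13*(-1/35)))*(-1)) = -167307/(338709 + (50*(-21*⅒ + 13/35))*(-1)) = -167307/(338709 + (50*(-21/10 + 13/35))*(-1)) = -167307/(338709 + (50*(-121/70))*(-1)) = -167307/(338709 - 605/7*(-1)) = -167307/(338709 + 605/7) = -167307/2371568/7 = -167307*7/2371568 = -1171149/2371568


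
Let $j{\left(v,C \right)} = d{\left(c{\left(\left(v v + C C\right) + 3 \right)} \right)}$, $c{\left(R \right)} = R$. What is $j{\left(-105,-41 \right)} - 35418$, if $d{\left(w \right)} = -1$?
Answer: $-35419$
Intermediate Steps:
$j{\left(v,C \right)} = -1$
$j{\left(-105,-41 \right)} - 35418 = -1 - 35418 = -35419$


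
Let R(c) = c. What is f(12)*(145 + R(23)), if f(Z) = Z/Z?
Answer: 168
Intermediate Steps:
f(Z) = 1
f(12)*(145 + R(23)) = 1*(145 + 23) = 1*168 = 168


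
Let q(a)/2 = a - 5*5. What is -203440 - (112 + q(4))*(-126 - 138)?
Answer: -184960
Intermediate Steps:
q(a) = -50 + 2*a (q(a) = 2*(a - 5*5) = 2*(a - 25) = 2*(-25 + a) = -50 + 2*a)
-203440 - (112 + q(4))*(-126 - 138) = -203440 - (112 + (-50 + 2*4))*(-126 - 138) = -203440 - (112 + (-50 + 8))*(-264) = -203440 - (112 - 42)*(-264) = -203440 - 70*(-264) = -203440 - 1*(-18480) = -203440 + 18480 = -184960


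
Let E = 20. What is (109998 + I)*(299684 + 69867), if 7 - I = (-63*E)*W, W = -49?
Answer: 17836379015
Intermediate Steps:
I = -61733 (I = 7 - (-63*20)*(-49) = 7 - (-1260)*(-49) = 7 - 1*61740 = 7 - 61740 = -61733)
(109998 + I)*(299684 + 69867) = (109998 - 61733)*(299684 + 69867) = 48265*369551 = 17836379015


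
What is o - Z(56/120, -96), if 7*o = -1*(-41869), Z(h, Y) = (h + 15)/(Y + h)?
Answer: 59999901/10031 ≈ 5981.4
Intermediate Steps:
Z(h, Y) = (15 + h)/(Y + h)
o = 41869/7 (o = (-1*(-41869))/7 = (1/7)*41869 = 41869/7 ≈ 5981.3)
o - Z(56/120, -96) = 41869/7 - (15 + 56/120)/(-96 + 56/120) = 41869/7 - (15 + 56*(1/120))/(-96 + 56*(1/120)) = 41869/7 - (15 + 7/15)/(-96 + 7/15) = 41869/7 - 232/((-1433/15)*15) = 41869/7 - (-15)*232/(1433*15) = 41869/7 - 1*(-232/1433) = 41869/7 + 232/1433 = 59999901/10031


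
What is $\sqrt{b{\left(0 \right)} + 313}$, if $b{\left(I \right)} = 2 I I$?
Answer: $\sqrt{313} \approx 17.692$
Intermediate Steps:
$b{\left(I \right)} = 2 I^{2}$
$\sqrt{b{\left(0 \right)} + 313} = \sqrt{2 \cdot 0^{2} + 313} = \sqrt{2 \cdot 0 + 313} = \sqrt{0 + 313} = \sqrt{313}$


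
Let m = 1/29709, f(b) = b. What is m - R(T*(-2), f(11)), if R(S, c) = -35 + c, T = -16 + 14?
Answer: 713017/29709 ≈ 24.000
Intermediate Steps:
T = -2
m = 1/29709 ≈ 3.3660e-5
m - R(T*(-2), f(11)) = 1/29709 - (-35 + 11) = 1/29709 - 1*(-24) = 1/29709 + 24 = 713017/29709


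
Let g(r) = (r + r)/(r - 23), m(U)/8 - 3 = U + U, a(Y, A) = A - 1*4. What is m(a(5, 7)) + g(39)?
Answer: 615/8 ≈ 76.875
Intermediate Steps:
a(Y, A) = -4 + A (a(Y, A) = A - 4 = -4 + A)
m(U) = 24 + 16*U (m(U) = 24 + 8*(U + U) = 24 + 8*(2*U) = 24 + 16*U)
g(r) = 2*r/(-23 + r) (g(r) = (2*r)/(-23 + r) = 2*r/(-23 + r))
m(a(5, 7)) + g(39) = (24 + 16*(-4 + 7)) + 2*39/(-23 + 39) = (24 + 16*3) + 2*39/16 = (24 + 48) + 2*39*(1/16) = 72 + 39/8 = 615/8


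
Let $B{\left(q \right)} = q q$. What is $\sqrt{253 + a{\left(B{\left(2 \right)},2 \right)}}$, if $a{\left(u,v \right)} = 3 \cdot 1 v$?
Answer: $\sqrt{259} \approx 16.093$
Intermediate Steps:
$B{\left(q \right)} = q^{2}$
$a{\left(u,v \right)} = 3 v$
$\sqrt{253 + a{\left(B{\left(2 \right)},2 \right)}} = \sqrt{253 + 3 \cdot 2} = \sqrt{253 + 6} = \sqrt{259}$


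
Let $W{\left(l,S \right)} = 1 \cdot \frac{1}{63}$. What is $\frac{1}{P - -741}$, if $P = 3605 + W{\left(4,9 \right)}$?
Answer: $\frac{63}{273799} \approx 0.0002301$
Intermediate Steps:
$W{\left(l,S \right)} = \frac{1}{63}$ ($W{\left(l,S \right)} = 1 \cdot \frac{1}{63} = \frac{1}{63}$)
$P = \frac{227116}{63}$ ($P = 3605 + \frac{1}{63} = \frac{227116}{63} \approx 3605.0$)
$\frac{1}{P - -741} = \frac{1}{\frac{227116}{63} - -741} = \frac{1}{\frac{227116}{63} + \left(-1254 + 1995\right)} = \frac{1}{\frac{227116}{63} + 741} = \frac{1}{\frac{273799}{63}} = \frac{63}{273799}$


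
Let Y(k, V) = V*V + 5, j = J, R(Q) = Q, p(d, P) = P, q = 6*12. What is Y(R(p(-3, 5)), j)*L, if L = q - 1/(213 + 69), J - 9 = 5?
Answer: 1360301/94 ≈ 14471.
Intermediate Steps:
J = 14 (J = 9 + 5 = 14)
q = 72
j = 14
Y(k, V) = 5 + V² (Y(k, V) = V² + 5 = 5 + V²)
L = 20303/282 (L = 72 - 1/(213 + 69) = 72 - 1/282 = 20303/282 ≈ 71.996)
Y(R(p(-3, 5)), j)*L = (5 + 14²)*(20303/282) = (5 + 196)*(20303/282) = 201*(20303/282) = 1360301/94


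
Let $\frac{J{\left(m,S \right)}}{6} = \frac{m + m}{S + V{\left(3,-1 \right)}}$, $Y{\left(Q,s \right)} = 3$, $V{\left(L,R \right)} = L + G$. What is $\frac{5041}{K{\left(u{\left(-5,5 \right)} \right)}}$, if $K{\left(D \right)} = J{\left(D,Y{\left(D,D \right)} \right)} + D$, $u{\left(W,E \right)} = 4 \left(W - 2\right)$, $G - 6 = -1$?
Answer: $- \frac{55451}{644} \approx -86.104$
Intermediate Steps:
$G = 5$ ($G = 6 - 1 = 5$)
$V{\left(L,R \right)} = 5 + L$ ($V{\left(L,R \right)} = L + 5 = 5 + L$)
$u{\left(W,E \right)} = -8 + 4 W$ ($u{\left(W,E \right)} = 4 \left(-2 + W\right) = -8 + 4 W$)
$J{\left(m,S \right)} = \frac{12 m}{8 + S}$ ($J{\left(m,S \right)} = 6 \frac{m + m}{S + \left(5 + 3\right)} = 6 \frac{2 m}{S + 8} = 6 \frac{2 m}{8 + S} = \frac{12 m}{8 + S}$)
$K{\left(D \right)} = \frac{23 D}{11}$ ($K{\left(D \right)} = \frac{12 D}{8 + 3} + D = \frac{12 D}{11} + D = \frac{23 D}{11}$)
$\frac{5041}{K{\left(u{\left(-5,5 \right)} \right)}} = \frac{5041}{\frac{23}{11} \left(-8 + 4 \left(-5\right)\right)} = \frac{5041}{\frac{23}{11} \left(-8 - 20\right)} = \frac{5041}{\frac{23}{11} \left(-28\right)} = \frac{5041}{- \frac{644}{11}} = 5041 \left(- \frac{11}{644}\right) = - \frac{55451}{644}$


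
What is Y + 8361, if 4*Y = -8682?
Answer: 12381/2 ≈ 6190.5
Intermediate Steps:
Y = -4341/2 (Y = (¼)*(-8682) = -4341/2 ≈ -2170.5)
Y + 8361 = -4341/2 + 8361 = 12381/2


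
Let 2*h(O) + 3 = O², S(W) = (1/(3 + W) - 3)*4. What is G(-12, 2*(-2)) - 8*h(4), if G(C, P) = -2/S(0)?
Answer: -829/16 ≈ -51.813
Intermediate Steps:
S(W) = -12 + 4/(3 + W) (S(W) = (-3 + 1/(3 + W))*4 = -12 + 4/(3 + W))
G(C, P) = 3/16 (G(C, P) = -2*(3 + 0)/(4*(-8 - 3*0)) = -2*3/(4*(-8 + 0)) = -2/(4*(⅓)*(-8)) = -2/(-32/3) = -2*(-3/32) = 3/16)
h(O) = -3/2 + O²/2
G(-12, 2*(-2)) - 8*h(4) = 3/16 - 8*(-3/2 + (½)*4²) = 3/16 - 8*(-3/2 + (½)*16) = 3/16 - 8*(-3/2 + 8) = 3/16 - 8*13/2 = 3/16 - 52 = -829/16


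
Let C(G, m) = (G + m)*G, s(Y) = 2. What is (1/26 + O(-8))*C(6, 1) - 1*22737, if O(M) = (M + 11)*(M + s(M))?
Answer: -305388/13 ≈ -23491.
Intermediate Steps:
C(G, m) = G*(G + m)
O(M) = (2 + M)*(11 + M) (O(M) = (M + 11)*(M + 2) = (11 + M)*(2 + M) = (2 + M)*(11 + M))
(1/26 + O(-8))*C(6, 1) - 1*22737 = (1/26 + (22 + (-8)**2 + 13*(-8)))*(6*(6 + 1)) - 1*22737 = (1/26 + (22 + 64 - 104))*(6*7) - 22737 = (1/26 - 18)*42 - 22737 = -467/26*42 - 22737 = -9807/13 - 22737 = -305388/13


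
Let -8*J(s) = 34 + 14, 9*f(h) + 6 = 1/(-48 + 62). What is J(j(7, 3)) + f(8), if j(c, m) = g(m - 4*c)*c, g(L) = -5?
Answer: -839/126 ≈ -6.6587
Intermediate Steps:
j(c, m) = -5*c
f(h) = -83/126 (f(h) = -⅔ + 1/(9*(-48 + 62)) = -⅔ + (⅑)/14 = -⅔ + (⅑)*(1/14) = -⅔ + 1/126 = -83/126)
J(s) = -6 (J(s) = -(34 + 14)/8 = -⅛*48 = -6)
J(j(7, 3)) + f(8) = -6 - 83/126 = -839/126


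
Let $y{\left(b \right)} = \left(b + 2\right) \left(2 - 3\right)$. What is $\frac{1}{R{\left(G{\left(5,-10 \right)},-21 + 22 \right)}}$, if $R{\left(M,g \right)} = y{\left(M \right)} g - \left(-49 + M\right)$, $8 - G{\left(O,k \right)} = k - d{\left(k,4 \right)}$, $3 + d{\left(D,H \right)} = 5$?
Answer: $\frac{1}{7} \approx 0.14286$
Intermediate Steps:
$d{\left(D,H \right)} = 2$ ($d{\left(D,H \right)} = -3 + 5 = 2$)
$y{\left(b \right)} = -2 - b$ ($y{\left(b \right)} = \left(2 + b\right) \left(-1\right) = -2 - b$)
$G{\left(O,k \right)} = 10 - k$ ($G{\left(O,k \right)} = 8 - \left(k - 2\right) = 8 - \left(-2 + k\right) = 10 - k$)
$R{\left(M,g \right)} = 49 - M + g \left(-2 - M\right)$ ($R{\left(M,g \right)} = \left(-2 - M\right) g - \left(-49 + M\right) = g \left(-2 - M\right) - \left(-49 + M\right) = 49 - M + g \left(-2 - M\right)$)
$\frac{1}{R{\left(G{\left(5,-10 \right)},-21 + 22 \right)}} = \frac{1}{49 - \left(10 - -10\right) - \left(-21 + 22\right) \left(2 + \left(10 - -10\right)\right)} = \frac{1}{49 - \left(10 + 10\right) - 1 \left(2 + \left(10 + 10\right)\right)} = \frac{1}{49 - 20 - 1 \left(2 + 20\right)} = \frac{1}{49 - 20 - 1 \cdot 22} = \frac{1}{49 - 20 - 22} = \frac{1}{7}$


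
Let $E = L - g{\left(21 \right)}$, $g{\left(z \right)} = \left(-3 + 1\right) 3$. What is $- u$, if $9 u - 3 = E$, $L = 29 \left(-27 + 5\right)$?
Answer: $\frac{629}{9} \approx 69.889$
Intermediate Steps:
$L = -638$ ($L = 29 \left(-22\right) = -638$)
$g{\left(z \right)} = -6$ ($g{\left(z \right)} = \left(-2\right) 3 = -6$)
$E = -632$ ($E = -638 - -6 = -638 + 6 = -632$)
$u = - \frac{629}{9}$ ($u = \frac{1}{3} + \frac{1}{9} \left(-632\right) = \frac{1}{3} - \frac{632}{9} = - \frac{629}{9} \approx -69.889$)
$- u = \left(-1\right) \left(- \frac{629}{9}\right) = \frac{629}{9}$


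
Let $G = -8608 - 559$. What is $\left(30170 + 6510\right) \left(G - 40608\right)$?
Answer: $-1825747000$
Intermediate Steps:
$G = -9167$
$\left(30170 + 6510\right) \left(G - 40608\right) = \left(30170 + 6510\right) \left(-9167 - 40608\right) = 36680 \left(-49775\right) = -1825747000$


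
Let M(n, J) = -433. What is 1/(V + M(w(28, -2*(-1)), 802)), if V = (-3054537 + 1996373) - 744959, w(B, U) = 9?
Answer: -1/1803556 ≈ -5.5446e-7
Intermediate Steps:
V = -1803123 (V = -1058164 - 744959 = -1803123)
1/(V + M(w(28, -2*(-1)), 802)) = 1/(-1803123 - 433) = 1/(-1803556) = -1/1803556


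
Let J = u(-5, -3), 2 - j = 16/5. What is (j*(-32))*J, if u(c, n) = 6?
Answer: 1152/5 ≈ 230.40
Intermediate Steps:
j = -6/5 (j = 2 - 16/5 = -6/5 ≈ -1.2000)
J = 6
(j*(-32))*J = -6/5*(-32)*6 = (192/5)*6 = 1152/5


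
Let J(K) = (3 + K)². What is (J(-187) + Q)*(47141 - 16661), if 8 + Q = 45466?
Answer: 2417490720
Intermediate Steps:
Q = 45458 (Q = -8 + 45466 = 45458)
(J(-187) + Q)*(47141 - 16661) = ((3 - 187)² + 45458)*(47141 - 16661) = ((-184)² + 45458)*30480 = (33856 + 45458)*30480 = 79314*30480 = 2417490720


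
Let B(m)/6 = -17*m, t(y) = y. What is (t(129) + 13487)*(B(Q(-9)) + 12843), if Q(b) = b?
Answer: 187369776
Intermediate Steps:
B(m) = -102*m (B(m) = 6*(-17*m) = -102*m)
(t(129) + 13487)*(B(Q(-9)) + 12843) = (129 + 13487)*(-102*(-9) + 12843) = 13616*(918 + 12843) = 13616*13761 = 187369776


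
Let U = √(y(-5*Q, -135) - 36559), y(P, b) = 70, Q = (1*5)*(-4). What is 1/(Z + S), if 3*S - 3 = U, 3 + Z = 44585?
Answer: 133749/5962943830 - I*√36489/5962943830 ≈ 2.243e-5 - 3.2035e-8*I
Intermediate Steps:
Z = 44582 (Z = -3 + 44585 = 44582)
Q = -20 (Q = 5*(-4) = -20)
U = I*√36489 (U = √(70 - 36559) = √(-36489) = I*√36489 ≈ 191.02*I)
S = 1 + I*√36489/3 (S = 1 + (I*√36489)/3 = 1 + I*√36489/3 ≈ 1.0 + 63.674*I)
1/(Z + S) = 1/(44582 + (1 + I*√36489/3)) = 1/(44583 + I*√36489/3)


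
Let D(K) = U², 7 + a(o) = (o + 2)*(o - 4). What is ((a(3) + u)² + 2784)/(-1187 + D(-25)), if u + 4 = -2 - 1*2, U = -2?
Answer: -3184/1183 ≈ -2.6915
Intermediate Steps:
u = -8 (u = -4 + (-2 - 1*2) = -4 + (-2 - 2) = -4 - 4 = -8)
a(o) = -7 + (-4 + o)*(2 + o) (a(o) = -7 + (o + 2)*(o - 4) = -7 + (2 + o)*(-4 + o) = -7 + (-4 + o)*(2 + o))
D(K) = 4 (D(K) = (-2)² = 4)
((a(3) + u)² + 2784)/(-1187 + D(-25)) = (((-15 + 3² - 2*3) - 8)² + 2784)/(-1187 + 4) = (((-15 + 9 - 6) - 8)² + 2784)/(-1183) = ((-12 - 8)² + 2784)*(-1/1183) = ((-20)² + 2784)*(-1/1183) = (400 + 2784)*(-1/1183) = 3184*(-1/1183) = -3184/1183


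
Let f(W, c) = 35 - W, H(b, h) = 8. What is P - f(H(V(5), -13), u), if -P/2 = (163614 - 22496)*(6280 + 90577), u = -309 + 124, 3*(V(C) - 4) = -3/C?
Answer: -27336532279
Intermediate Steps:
V(C) = 4 - 1/C (V(C) = 4 + (-3/C)/3 = 4 - 1/C)
u = -185
P = -27336532252 (P = -2*(163614 - 22496)*(6280 + 90577) = -282236*96857 = -2*13668266126 = -27336532252)
P - f(H(V(5), -13), u) = -27336532252 - (35 - 1*8) = -27336532252 - (35 - 8) = -27336532252 - 1*27 = -27336532252 - 27 = -27336532279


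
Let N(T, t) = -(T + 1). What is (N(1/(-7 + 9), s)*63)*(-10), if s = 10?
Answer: 945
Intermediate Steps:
N(T, t) = -1 - T (N(T, t) = -(1 + T) = -1 - T)
(N(1/(-7 + 9), s)*63)*(-10) = ((-1 - 1/(-7 + 9))*63)*(-10) = ((-1 - 1/2)*63)*(-10) = ((-1 - 1*½)*63)*(-10) = ((-1 - ½)*63)*(-10) = -3/2*63*(-10) = -189/2*(-10) = 945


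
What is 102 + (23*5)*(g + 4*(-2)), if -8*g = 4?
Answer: -1751/2 ≈ -875.50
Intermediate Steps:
g = -½ (g = -⅛*4 = -½ ≈ -0.50000)
102 + (23*5)*(g + 4*(-2)) = 102 + (23*5)*(-½ + 4*(-2)) = 102 + 115*(-½ - 8) = 102 + 115*(-17/2) = 102 - 1955/2 = -1751/2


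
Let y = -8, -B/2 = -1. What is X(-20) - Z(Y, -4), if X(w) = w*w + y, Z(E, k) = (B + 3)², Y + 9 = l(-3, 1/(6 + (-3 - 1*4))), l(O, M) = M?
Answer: 367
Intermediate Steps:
B = 2 (B = -2*(-1) = 2)
Y = -10 (Y = -9 + 1/(6 + (-3 - 1*4)) = -9 + 1/(6 + (-3 - 4)) = -9 + 1/(6 - 7) = -9 + 1/(-1) = -9 - 1 = -10)
Z(E, k) = 25 (Z(E, k) = (2 + 3)² = 5² = 25)
X(w) = -8 + w² (X(w) = w*w - 8 = w² - 8 = -8 + w²)
X(-20) - Z(Y, -4) = (-8 + (-20)²) - 1*25 = (-8 + 400) - 25 = 392 - 25 = 367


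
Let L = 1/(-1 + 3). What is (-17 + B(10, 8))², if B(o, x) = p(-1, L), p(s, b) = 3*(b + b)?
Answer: 196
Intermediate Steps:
L = ½ (L = 1/2 = ½ ≈ 0.50000)
p(s, b) = 6*b (p(s, b) = 3*(2*b) = 6*b)
B(o, x) = 3 (B(o, x) = 6*(½) = 3)
(-17 + B(10, 8))² = (-17 + 3)² = (-14)² = 196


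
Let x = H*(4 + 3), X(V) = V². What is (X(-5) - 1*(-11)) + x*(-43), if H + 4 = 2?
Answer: 638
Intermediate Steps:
H = -2 (H = -4 + 2 = -2)
x = -14 (x = -2*(4 + 3) = -2*7 = -14)
(X(-5) - 1*(-11)) + x*(-43) = ((-5)² - 1*(-11)) - 14*(-43) = (25 + 11) + 602 = 36 + 602 = 638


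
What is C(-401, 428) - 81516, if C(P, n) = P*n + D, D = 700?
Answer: -252444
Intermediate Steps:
C(P, n) = 700 + P*n (C(P, n) = P*n + 700 = 700 + P*n)
C(-401, 428) - 81516 = (700 - 401*428) - 81516 = (700 - 171628) - 81516 = -170928 - 81516 = -252444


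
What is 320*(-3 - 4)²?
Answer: 15680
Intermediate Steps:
320*(-3 - 4)² = 320*(-7)² = 320*49 = 15680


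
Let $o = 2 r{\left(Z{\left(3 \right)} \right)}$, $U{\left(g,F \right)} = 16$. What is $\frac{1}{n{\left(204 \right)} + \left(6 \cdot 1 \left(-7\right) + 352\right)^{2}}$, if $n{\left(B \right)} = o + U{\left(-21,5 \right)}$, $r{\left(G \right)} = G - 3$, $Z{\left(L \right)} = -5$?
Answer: $\frac{1}{96100} \approx 1.0406 \cdot 10^{-5}$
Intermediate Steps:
$r{\left(G \right)} = -3 + G$
$o = -16$ ($o = 2 \left(-3 - 5\right) = 2 \left(-8\right) = -16$)
$n{\left(B \right)} = 0$ ($n{\left(B \right)} = -16 + 16 = 0$)
$\frac{1}{n{\left(204 \right)} + \left(6 \cdot 1 \left(-7\right) + 352\right)^{2}} = \frac{1}{0 + \left(6 \cdot 1 \left(-7\right) + 352\right)^{2}} = \frac{1}{0 + \left(6 \left(-7\right) + 352\right)^{2}} = \frac{1}{0 + \left(-42 + 352\right)^{2}} = \frac{1}{0 + 310^{2}} = \frac{1}{0 + 96100} = \frac{1}{96100}$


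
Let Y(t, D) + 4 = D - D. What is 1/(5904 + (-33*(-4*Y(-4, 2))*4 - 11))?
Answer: 1/3781 ≈ 0.00026448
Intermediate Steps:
Y(t, D) = -4 (Y(t, D) = -4 + (D - D) = -4 + 0 = -4)
1/(5904 + (-33*(-4*Y(-4, 2))*4 - 11)) = 1/(5904 + (-33*(-4*(-4))*4 - 11)) = 1/(5904 + (-528*4 - 11)) = 1/(5904 + (-33*64 - 11)) = 1/(5904 + (-2112 - 11)) = 1/(5904 - 2123) = 1/3781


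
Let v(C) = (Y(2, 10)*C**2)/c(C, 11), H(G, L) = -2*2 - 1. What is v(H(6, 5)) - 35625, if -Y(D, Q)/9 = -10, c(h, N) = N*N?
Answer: -4308375/121 ≈ -35606.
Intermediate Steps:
c(h, N) = N**2
H(G, L) = -5 (H(G, L) = -4 - 1 = -5)
Y(D, Q) = 90 (Y(D, Q) = -9*(-10) = 90)
v(C) = 90*C**2/121 (v(C) = (90*C**2)/(11**2) = (90*C**2)/121 = (90*C**2)*(1/121) = 90*C**2/121)
v(H(6, 5)) - 35625 = (90/121)*(-5)**2 - 35625 = (90/121)*25 - 35625 = 2250/121 - 35625 = -4308375/121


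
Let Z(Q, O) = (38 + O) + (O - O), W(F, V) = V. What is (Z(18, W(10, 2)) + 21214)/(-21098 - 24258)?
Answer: -10627/22678 ≈ -0.46860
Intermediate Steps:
Z(Q, O) = 38 + O (Z(Q, O) = (38 + O) + 0 = 38 + O)
(Z(18, W(10, 2)) + 21214)/(-21098 - 24258) = ((38 + 2) + 21214)/(-21098 - 24258) = (40 + 21214)/(-45356) = 21254*(-1/45356) = -10627/22678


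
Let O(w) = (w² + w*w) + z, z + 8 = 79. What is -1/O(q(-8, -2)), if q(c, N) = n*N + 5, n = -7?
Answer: -1/793 ≈ -0.0012610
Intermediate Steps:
z = 71 (z = -8 + 79 = 71)
q(c, N) = 5 - 7*N (q(c, N) = -7*N + 5 = 5 - 7*N)
O(w) = 71 + 2*w² (O(w) = (w² + w*w) + 71 = (w² + w²) + 71 = 2*w² + 71 = 71 + 2*w²)
-1/O(q(-8, -2)) = -1/(71 + 2*(5 - 7*(-2))²) = -1/(71 + 2*(5 + 14)²) = -1/(71 + 2*19²) = -1/(71 + 2*361) = -1/(71 + 722) = -1/793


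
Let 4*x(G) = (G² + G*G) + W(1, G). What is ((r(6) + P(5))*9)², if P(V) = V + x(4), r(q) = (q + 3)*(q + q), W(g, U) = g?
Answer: 19053225/16 ≈ 1.1908e+6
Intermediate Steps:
x(G) = ¼ + G²/2 (x(G) = ((G² + G*G) + 1)/4 = ((G² + G²) + 1)/4 = (2*G² + 1)/4 = (1 + 2*G²)/4 = ¼ + G²/2)
r(q) = 2*q*(3 + q) (r(q) = (3 + q)*(2*q) = 2*q*(3 + q))
P(V) = 33/4 + V (P(V) = V + (¼ + (½)*4²) = V + (¼ + (½)*16) = V + (¼ + 8) = V + 33/4 = 33/4 + V)
((r(6) + P(5))*9)² = ((2*6*(3 + 6) + (33/4 + 5))*9)² = ((2*6*9 + 53/4)*9)² = ((108 + 53/4)*9)² = ((485/4)*9)² = (4365/4)² = 19053225/16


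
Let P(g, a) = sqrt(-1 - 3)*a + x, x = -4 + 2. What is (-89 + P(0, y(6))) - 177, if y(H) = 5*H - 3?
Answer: -268 + 54*I ≈ -268.0 + 54.0*I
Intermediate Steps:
y(H) = -3 + 5*H
x = -2
P(g, a) = -2 + 2*I*a (P(g, a) = sqrt(-1 - 3)*a - 2 = sqrt(-4)*a - 2 = (2*I)*a - 2 = 2*I*a - 2 = -2 + 2*I*a)
(-89 + P(0, y(6))) - 177 = (-89 + (-2 + 2*I*(-3 + 5*6))) - 177 = (-89 + (-2 + 2*I*(-3 + 30))) - 177 = (-89 + (-2 + 2*I*27)) - 177 = (-89 + (-2 + 54*I)) - 177 = (-91 + 54*I) - 177 = -268 + 54*I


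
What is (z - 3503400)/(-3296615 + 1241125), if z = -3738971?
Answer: 7242371/2055490 ≈ 3.5234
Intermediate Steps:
(z - 3503400)/(-3296615 + 1241125) = (-3738971 - 3503400)/(-3296615 + 1241125) = -7242371/(-2055490) = -7242371*(-1/2055490) = 7242371/2055490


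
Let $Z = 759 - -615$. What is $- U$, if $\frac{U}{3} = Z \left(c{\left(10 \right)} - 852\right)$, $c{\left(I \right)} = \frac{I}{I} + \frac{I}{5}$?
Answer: $3499578$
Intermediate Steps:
$c{\left(I \right)} = 1 + \frac{I}{5}$ ($c{\left(I \right)} = 1 + I \frac{1}{5} = 1 + \frac{I}{5}$)
$Z = 1374$ ($Z = 759 + 615 = 1374$)
$U = -3499578$ ($U = 3 \cdot 1374 \left(\left(1 + \frac{1}{5} \cdot 10\right) - 852\right) = 3 \cdot 1374 \left(\left(1 + 2\right) - 852\right) = 3 \cdot 1374 \left(3 - 852\right) = 3 \cdot 1374 \left(-849\right) = 3 \left(-1166526\right) = -3499578$)
$- U = \left(-1\right) \left(-3499578\right) = 3499578$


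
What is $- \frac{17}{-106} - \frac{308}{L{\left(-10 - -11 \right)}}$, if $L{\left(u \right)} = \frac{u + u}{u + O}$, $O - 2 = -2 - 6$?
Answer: $\frac{81637}{106} \approx 770.16$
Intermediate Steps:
$O = -6$ ($O = 2 - 8 = -6$)
$L{\left(u \right)} = \frac{2 u}{-6 + u}$ ($L{\left(u \right)} = \frac{u + u}{u - 6} = \frac{2 u}{-6 + u}$)
$- \frac{17}{-106} - \frac{308}{L{\left(-10 - -11 \right)}} = - \frac{17}{-106} - \frac{308}{2 \left(-10 - -11\right) \frac{1}{-6 - -1}} = \left(-17\right) \left(- \frac{1}{106}\right) - \frac{308}{2 \left(-10 + 11\right) \frac{1}{-6 + \left(-10 + 11\right)}} = \frac{17}{106} - \frac{308}{2 \cdot 1 \frac{1}{-6 + 1}} = \frac{17}{106} - \frac{308}{2 \cdot 1 \frac{1}{-5}} = \frac{17}{106} - \frac{308}{2 \cdot 1 \left(- \frac{1}{5}\right)} = \frac{17}{106} - \frac{308}{- \frac{2}{5}} = \frac{17}{106} - -770 = \frac{17}{106} + 770 = \frac{81637}{106}$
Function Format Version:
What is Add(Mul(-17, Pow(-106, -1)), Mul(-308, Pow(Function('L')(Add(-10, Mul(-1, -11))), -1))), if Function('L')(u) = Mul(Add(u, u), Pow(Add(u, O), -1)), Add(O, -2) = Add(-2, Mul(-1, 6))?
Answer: Rational(81637, 106) ≈ 770.16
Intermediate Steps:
O = -6 (O = Add(2, Add(-2, Mul(-1, 6))) = Add(2, Add(-2, -6)) = Add(2, -8) = -6)
Function('L')(u) = Mul(2, u, Pow(Add(-6, u), -1)) (Function('L')(u) = Mul(Add(u, u), Pow(Add(u, -6), -1)) = Mul(Mul(2, u), Pow(Add(-6, u), -1)) = Mul(2, u, Pow(Add(-6, u), -1)))
Add(Mul(-17, Pow(-106, -1)), Mul(-308, Pow(Function('L')(Add(-10, Mul(-1, -11))), -1))) = Add(Mul(-17, Pow(-106, -1)), Mul(-308, Pow(Mul(2, Add(-10, Mul(-1, -11)), Pow(Add(-6, Add(-10, Mul(-1, -11))), -1)), -1))) = Add(Mul(-17, Rational(-1, 106)), Mul(-308, Pow(Mul(2, Add(-10, 11), Pow(Add(-6, Add(-10, 11)), -1)), -1))) = Add(Rational(17, 106), Mul(-308, Pow(Mul(2, 1, Pow(Add(-6, 1), -1)), -1))) = Add(Rational(17, 106), Mul(-308, Pow(Mul(2, 1, Pow(-5, -1)), -1))) = Add(Rational(17, 106), Mul(-308, Pow(Mul(2, 1, Rational(-1, 5)), -1))) = Add(Rational(17, 106), Mul(-308, Pow(Rational(-2, 5), -1))) = Add(Rational(17, 106), Mul(-308, Rational(-5, 2))) = Add(Rational(17, 106), 770) = Rational(81637, 106)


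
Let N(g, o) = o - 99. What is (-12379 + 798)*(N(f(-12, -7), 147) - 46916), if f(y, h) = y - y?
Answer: 542778308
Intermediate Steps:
f(y, h) = 0
N(g, o) = -99 + o
(-12379 + 798)*(N(f(-12, -7), 147) - 46916) = (-12379 + 798)*((-99 + 147) - 46916) = -11581*(48 - 46916) = -11581*(-46868) = 542778308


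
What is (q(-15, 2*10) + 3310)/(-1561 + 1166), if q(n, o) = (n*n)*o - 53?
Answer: -7757/395 ≈ -19.638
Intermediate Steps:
q(n, o) = -53 + o*n² (q(n, o) = n²*o - 53 = o*n² - 53 = -53 + o*n²)
(q(-15, 2*10) + 3310)/(-1561 + 1166) = ((-53 + (2*10)*(-15)²) + 3310)/(-1561 + 1166) = ((-53 + 20*225) + 3310)/(-395) = ((-53 + 4500) + 3310)*(-1/395) = (4447 + 3310)*(-1/395) = 7757*(-1/395) = -7757/395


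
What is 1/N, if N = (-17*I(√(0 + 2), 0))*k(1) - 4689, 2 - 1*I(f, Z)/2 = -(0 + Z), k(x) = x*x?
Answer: -1/4757 ≈ -0.00021022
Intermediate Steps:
k(x) = x²
I(f, Z) = 4 + 2*Z (I(f, Z) = 4 - (-2)*(0 + Z) = 4 - (-2)*Z = 4 + 2*Z)
N = -4757 (N = -17*(4 + 2*0)*1² - 4689 = -17*(4 + 0)*1 - 4689 = -17*4*1 - 4689 = -68*1 - 4689 = -68 - 4689 = -4757)
1/N = 1/(-4757) = -1/4757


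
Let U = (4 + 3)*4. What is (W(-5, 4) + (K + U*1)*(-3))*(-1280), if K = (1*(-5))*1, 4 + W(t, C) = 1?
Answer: 92160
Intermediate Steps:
W(t, C) = -3 (W(t, C) = -4 + 1 = -3)
K = -5 (K = -5*1 = -5)
U = 28 (U = 7*4 = 28)
(W(-5, 4) + (K + U*1)*(-3))*(-1280) = (-3 + (-5 + 28*1)*(-3))*(-1280) = (-3 + (-5 + 28)*(-3))*(-1280) = (-3 + 23*(-3))*(-1280) = (-3 - 69)*(-1280) = -72*(-1280) = 92160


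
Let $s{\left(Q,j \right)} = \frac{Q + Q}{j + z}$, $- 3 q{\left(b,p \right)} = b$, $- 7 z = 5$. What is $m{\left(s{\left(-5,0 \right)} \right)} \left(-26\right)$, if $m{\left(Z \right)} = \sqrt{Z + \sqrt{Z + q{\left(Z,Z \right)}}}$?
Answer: $- \frac{26 \sqrt{126 + 6 \sqrt{21}}}{3} \approx -107.37$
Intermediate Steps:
$z = - \frac{5}{7}$ ($z = \left(- \frac{1}{7}\right) 5 = - \frac{5}{7} \approx -0.71429$)
$q{\left(b,p \right)} = - \frac{b}{3}$
$s{\left(Q,j \right)} = \frac{2 Q}{- \frac{5}{7} + j}$ ($s{\left(Q,j \right)} = \frac{Q + Q}{j - \frac{5}{7}} = \frac{2 Q}{- \frac{5}{7} + j}$)
$m{\left(Z \right)} = \sqrt{Z + \frac{\sqrt{6} \sqrt{Z}}{3}}$ ($m{\left(Z \right)} = \sqrt{Z + \sqrt{Z - \frac{Z}{3}}} = \sqrt{Z + \sqrt{\frac{2 Z}{3}}} = \sqrt{Z + \frac{\sqrt{6} \sqrt{Z}}{3}}$)
$m{\left(s{\left(-5,0 \right)} \right)} \left(-26\right) = \frac{\sqrt{9 \cdot 14 \left(-5\right) \frac{1}{-5 + 7 \cdot 0} + 3 \sqrt{6} \sqrt{14 \left(-5\right) \frac{1}{-5 + 7 \cdot 0}}}}{3} \left(-26\right) = \frac{\sqrt{9 \cdot 14 \left(-5\right) \frac{1}{-5 + 0} + 3 \sqrt{6} \sqrt{14 \left(-5\right) \frac{1}{-5 + 0}}}}{3} \left(-26\right) = \frac{\sqrt{9 \cdot 14 \left(-5\right) \frac{1}{-5} + 3 \sqrt{6} \sqrt{14 \left(-5\right) \frac{1}{-5}}}}{3} \left(-26\right) = \frac{\sqrt{9 \cdot 14 \left(-5\right) \left(- \frac{1}{5}\right) + 3 \sqrt{6} \sqrt{14 \left(-5\right) \left(- \frac{1}{5}\right)}}}{3} \left(-26\right) = \frac{\sqrt{9 \cdot 14 + 3 \sqrt{6} \sqrt{14}}}{3} \left(-26\right) = \frac{\sqrt{126 + 6 \sqrt{21}}}{3} \left(-26\right) = - \frac{26 \sqrt{126 + 6 \sqrt{21}}}{3}$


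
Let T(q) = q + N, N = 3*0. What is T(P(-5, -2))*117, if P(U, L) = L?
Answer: -234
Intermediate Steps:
N = 0
T(q) = q (T(q) = q + 0 = q)
T(P(-5, -2))*117 = -2*117 = -234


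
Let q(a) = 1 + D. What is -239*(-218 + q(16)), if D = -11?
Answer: 54492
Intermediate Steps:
q(a) = -10 (q(a) = 1 - 11 = -10)
-239*(-218 + q(16)) = -239*(-218 - 10) = -239*(-228) = 54492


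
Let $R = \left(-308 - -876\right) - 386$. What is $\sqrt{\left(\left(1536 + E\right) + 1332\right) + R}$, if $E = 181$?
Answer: $3 \sqrt{359} \approx 56.842$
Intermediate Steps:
$R = 182$ ($R = \left(-308 + 876\right) - 386 = 568 - 386 = 182$)
$\sqrt{\left(\left(1536 + E\right) + 1332\right) + R} = \sqrt{\left(\left(1536 + 181\right) + 1332\right) + 182} = \sqrt{\left(1717 + 1332\right) + 182} = \sqrt{3049 + 182} = \sqrt{3231} = 3 \sqrt{359}$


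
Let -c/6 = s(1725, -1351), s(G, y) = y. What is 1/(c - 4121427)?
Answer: -1/4113321 ≈ -2.4311e-7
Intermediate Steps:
c = 8106 (c = -6*(-1351) = 8106)
1/(c - 4121427) = 1/(8106 - 4121427) = 1/(-4113321) = -1/4113321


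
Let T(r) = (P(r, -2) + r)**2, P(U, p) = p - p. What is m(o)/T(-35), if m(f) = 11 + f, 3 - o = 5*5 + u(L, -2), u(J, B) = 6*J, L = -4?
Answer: 13/1225 ≈ 0.010612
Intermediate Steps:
P(U, p) = 0
o = 2 (o = 3 - (5*5 + 6*(-4)) = 3 - (25 - 24) = 3 - 1*1 = 3 - 1 = 2)
T(r) = r**2 (T(r) = (0 + r)**2 = r**2)
m(o)/T(-35) = (11 + 2)/((-35)**2) = 13/1225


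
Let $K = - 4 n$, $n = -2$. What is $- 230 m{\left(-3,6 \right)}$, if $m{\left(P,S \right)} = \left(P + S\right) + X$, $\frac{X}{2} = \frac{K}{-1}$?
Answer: $2990$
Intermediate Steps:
$K = 8$ ($K = \left(-4\right) \left(-2\right) = 8$)
$X = -16$ ($X = 2 \frac{8}{-1} = 2 \cdot 8 \left(-1\right) = 2 \left(-8\right) = -16$)
$m{\left(P,S \right)} = -16 + P + S$ ($m{\left(P,S \right)} = \left(P + S\right) - 16 = -16 + P + S$)
$- 230 m{\left(-3,6 \right)} = - 230 \left(-16 - 3 + 6\right) = \left(-230\right) \left(-13\right) = 2990$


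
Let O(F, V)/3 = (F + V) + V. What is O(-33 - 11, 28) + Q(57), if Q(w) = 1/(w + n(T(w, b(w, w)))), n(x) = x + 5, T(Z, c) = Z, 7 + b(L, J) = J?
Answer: 4285/119 ≈ 36.008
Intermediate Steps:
b(L, J) = -7 + J
n(x) = 5 + x
O(F, V) = 3*F + 6*V (O(F, V) = 3*((F + V) + V) = 3*(F + 2*V) = 3*F + 6*V)
Q(w) = 1/(5 + 2*w) (Q(w) = 1/(w + (5 + w)) = 1/(5 + 2*w))
O(-33 - 11, 28) + Q(57) = (3*(-33 - 11) + 6*28) + 1/(5 + 2*57) = (3*(-44) + 168) + 1/(5 + 114) = (-132 + 168) + 1/119 = 36 + 1/119 = 4285/119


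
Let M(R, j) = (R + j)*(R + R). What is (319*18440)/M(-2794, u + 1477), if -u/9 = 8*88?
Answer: 133690/971931 ≈ 0.13755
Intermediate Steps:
u = -6336 (u = -72*88 = -9*704 = -6336)
M(R, j) = 2*R*(R + j) (M(R, j) = (R + j)*(2*R) = 2*R*(R + j))
(319*18440)/M(-2794, u + 1477) = (319*18440)/((2*(-2794)*(-2794 + (-6336 + 1477)))) = 5882360/((2*(-2794)*(-2794 - 4859))) = 5882360/((2*(-2794)*(-7653))) = 5882360/42764964 = 5882360*(1/42764964) = 133690/971931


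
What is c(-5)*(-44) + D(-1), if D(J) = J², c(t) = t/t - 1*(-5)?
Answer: -263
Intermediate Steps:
c(t) = 6 (c(t) = 1 + 5 = 6)
c(-5)*(-44) + D(-1) = 6*(-44) + (-1)² = -264 + 1 = -263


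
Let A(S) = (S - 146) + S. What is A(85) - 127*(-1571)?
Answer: 199541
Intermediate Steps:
A(S) = -146 + 2*S (A(S) = (-146 + S) + S = -146 + 2*S)
A(85) - 127*(-1571) = (-146 + 2*85) - 127*(-1571) = (-146 + 170) - 1*(-199517) = 24 + 199517 = 199541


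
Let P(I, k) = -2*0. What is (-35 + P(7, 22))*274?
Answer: -9590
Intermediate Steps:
P(I, k) = 0
(-35 + P(7, 22))*274 = (-35 + 0)*274 = -35*274 = -9590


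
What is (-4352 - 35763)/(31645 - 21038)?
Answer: -40115/10607 ≈ -3.7819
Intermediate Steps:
(-4352 - 35763)/(31645 - 21038) = -40115/10607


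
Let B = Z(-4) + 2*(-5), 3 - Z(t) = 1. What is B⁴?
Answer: 4096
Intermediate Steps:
Z(t) = 2 (Z(t) = 3 - 1*1 = 3 - 1 = 2)
B = -8 (B = 2 + 2*(-5) = 2 - 10 = -8)
B⁴ = (-8)⁴ = 4096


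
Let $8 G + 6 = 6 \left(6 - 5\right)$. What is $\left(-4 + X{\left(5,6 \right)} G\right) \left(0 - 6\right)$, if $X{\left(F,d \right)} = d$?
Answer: $24$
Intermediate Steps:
$G = 0$ ($G = - \frac{3}{4} + \frac{6 \left(6 - 5\right)}{8} = - \frac{3}{4} + \frac{6 \cdot 1}{8} = - \frac{3}{4} + \frac{1}{8} \cdot 6 = - \frac{3}{4} + \frac{3}{4} = 0$)
$\left(-4 + X{\left(5,6 \right)} G\right) \left(0 - 6\right) = \left(-4 + 6 \cdot 0\right) \left(0 - 6\right) = \left(-4 + 0\right) \left(-6\right) = \left(-4\right) \left(-6\right) = 24$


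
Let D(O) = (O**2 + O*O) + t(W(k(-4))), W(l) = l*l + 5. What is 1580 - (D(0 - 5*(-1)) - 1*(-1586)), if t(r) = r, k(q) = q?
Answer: -77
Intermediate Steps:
W(l) = 5 + l**2 (W(l) = l**2 + 5 = 5 + l**2)
D(O) = 21 + 2*O**2 (D(O) = (O**2 + O*O) + (5 + (-4)**2) = (O**2 + O**2) + (5 + 16) = 2*O**2 + 21 = 21 + 2*O**2)
1580 - (D(0 - 5*(-1)) - 1*(-1586)) = 1580 - ((21 + 2*(0 - 5*(-1))**2) - 1*(-1586)) = 1580 - ((21 + 2*(0 + 5)**2) + 1586) = 1580 - ((21 + 2*5**2) + 1586) = 1580 - ((21 + 2*25) + 1586) = 1580 - ((21 + 50) + 1586) = 1580 - (71 + 1586) = 1580 - 1*1657 = 1580 - 1657 = -77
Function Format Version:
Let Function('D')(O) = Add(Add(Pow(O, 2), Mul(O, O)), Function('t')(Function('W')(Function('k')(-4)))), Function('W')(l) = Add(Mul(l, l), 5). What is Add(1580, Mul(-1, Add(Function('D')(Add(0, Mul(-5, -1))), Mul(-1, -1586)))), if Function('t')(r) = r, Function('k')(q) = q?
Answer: -77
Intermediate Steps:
Function('W')(l) = Add(5, Pow(l, 2)) (Function('W')(l) = Add(Pow(l, 2), 5) = Add(5, Pow(l, 2)))
Function('D')(O) = Add(21, Mul(2, Pow(O, 2))) (Function('D')(O) = Add(Add(Pow(O, 2), Mul(O, O)), Add(5, Pow(-4, 2))) = Add(Add(Pow(O, 2), Pow(O, 2)), Add(5, 16)) = Add(Mul(2, Pow(O, 2)), 21) = Add(21, Mul(2, Pow(O, 2))))
Add(1580, Mul(-1, Add(Function('D')(Add(0, Mul(-5, -1))), Mul(-1, -1586)))) = Add(1580, Mul(-1, Add(Add(21, Mul(2, Pow(Add(0, Mul(-5, -1)), 2))), Mul(-1, -1586)))) = Add(1580, Mul(-1, Add(Add(21, Mul(2, Pow(Add(0, 5), 2))), 1586))) = Add(1580, Mul(-1, Add(Add(21, Mul(2, Pow(5, 2))), 1586))) = Add(1580, Mul(-1, Add(Add(21, Mul(2, 25)), 1586))) = Add(1580, Mul(-1, Add(Add(21, 50), 1586))) = Add(1580, Mul(-1, Add(71, 1586))) = Add(1580, Mul(-1, 1657)) = Add(1580, -1657) = -77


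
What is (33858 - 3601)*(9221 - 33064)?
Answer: -721417651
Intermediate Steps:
(33858 - 3601)*(9221 - 33064) = 30257*(-23843) = -721417651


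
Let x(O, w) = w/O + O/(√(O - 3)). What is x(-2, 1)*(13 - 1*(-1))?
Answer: -7 + 28*I*√5/5 ≈ -7.0 + 12.522*I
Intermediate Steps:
x(O, w) = O/√(-3 + O) + w/O (x(O, w) = w/O + O/(√(-3 + O)) = w/O + O/√(-3 + O) = O/√(-3 + O) + w/O)
x(-2, 1)*(13 - 1*(-1)) = (-2/√(-3 - 2) + 1/(-2))*(13 - 1*(-1)) = (-(-2)*I*√5/5 + 1*(-½))*(13 + 1) = (-(-2)*I*√5/5 - ½)*14 = (2*I*√5/5 - ½)*14 = (-½ + 2*I*√5/5)*14 = -7 + 28*I*√5/5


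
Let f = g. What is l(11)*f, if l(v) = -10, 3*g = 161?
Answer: -1610/3 ≈ -536.67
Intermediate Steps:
g = 161/3 (g = (⅓)*161 = 161/3 ≈ 53.667)
f = 161/3 ≈ 53.667
l(11)*f = -10*161/3 = -1610/3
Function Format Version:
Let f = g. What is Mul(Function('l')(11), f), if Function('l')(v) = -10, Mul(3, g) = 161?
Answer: Rational(-1610, 3) ≈ -536.67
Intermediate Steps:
g = Rational(161, 3) (g = Mul(Rational(1, 3), 161) = Rational(161, 3) ≈ 53.667)
f = Rational(161, 3) ≈ 53.667
Mul(Function('l')(11), f) = Mul(-10, Rational(161, 3)) = Rational(-1610, 3)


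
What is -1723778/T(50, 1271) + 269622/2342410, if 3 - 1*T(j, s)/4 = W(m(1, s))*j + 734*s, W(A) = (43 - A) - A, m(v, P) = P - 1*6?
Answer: 1227454540187/1893981372010 ≈ 0.64808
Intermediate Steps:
m(v, P) = -6 + P (m(v, P) = P - 6 = -6 + P)
W(A) = 43 - 2*A
T(j, s) = 12 - 2936*s - 4*j*(55 - 2*s) (T(j, s) = 12 - 4*((43 - 2*(-6 + s))*j + 734*s) = 12 - 4*((43 + (12 - 2*s))*j + 734*s) = 12 - 4*((55 - 2*s)*j + 734*s) = 12 - 4*(j*(55 - 2*s) + 734*s) = 12 - 4*(734*s + j*(55 - 2*s)) = 12 + (-2936*s - 4*j*(55 - 2*s)) = 12 - 2936*s - 4*j*(55 - 2*s))
-1723778/T(50, 1271) + 269622/2342410 = -1723778/(12 - 2936*1271 + 4*50*(-55 + 2*1271)) + 269622/2342410 = -1723778/(12 - 3731656 + 4*50*(-55 + 2542)) + 269622*(1/2342410) = -1723778/(12 - 3731656 + 4*50*2487) + 134811/1171205 = -1723778/(12 - 3731656 + 497400) + 134811/1171205 = -1723778/(-3234244) + 134811/1171205 = -1723778*(-1/3234244) + 134811/1171205 = 861889/1617122 + 134811/1171205 = 1227454540187/1893981372010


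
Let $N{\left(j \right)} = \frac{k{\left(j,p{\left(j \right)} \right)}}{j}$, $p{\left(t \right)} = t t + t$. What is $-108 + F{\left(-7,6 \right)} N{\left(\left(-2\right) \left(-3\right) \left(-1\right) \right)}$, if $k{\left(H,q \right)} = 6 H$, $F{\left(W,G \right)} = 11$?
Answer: $-42$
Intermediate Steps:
$p{\left(t \right)} = t + t^{2}$ ($p{\left(t \right)} = t^{2} + t = t + t^{2}$)
$N{\left(j \right)} = 6$ ($N{\left(j \right)} = \frac{6 j}{j} = 6$)
$-108 + F{\left(-7,6 \right)} N{\left(\left(-2\right) \left(-3\right) \left(-1\right) \right)} = -108 + 11 \cdot 6 = -108 + 66 = -42$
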